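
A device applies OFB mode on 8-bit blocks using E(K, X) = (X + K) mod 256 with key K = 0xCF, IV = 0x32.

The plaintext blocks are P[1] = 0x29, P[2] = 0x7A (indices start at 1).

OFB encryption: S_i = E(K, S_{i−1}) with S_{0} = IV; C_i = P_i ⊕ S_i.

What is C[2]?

C[2] = 0xAA

C[1]: S = E(K, 0x32) = 0x01; 0x29 ⊕ 0x01 = 0x28.
C[2]: S = E(K, 0x01) = 0xD0; 0x7A ⊕ 0xD0 = 0xAA.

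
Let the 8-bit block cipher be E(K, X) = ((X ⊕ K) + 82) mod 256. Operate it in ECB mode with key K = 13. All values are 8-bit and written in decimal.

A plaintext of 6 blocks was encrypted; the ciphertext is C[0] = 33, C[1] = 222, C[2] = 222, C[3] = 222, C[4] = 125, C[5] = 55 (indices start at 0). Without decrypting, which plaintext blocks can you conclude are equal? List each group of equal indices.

P[1] = P[2] = P[3]

ECB encrypts each block independently with the same key, so equal ciphertext blocks imply equal plaintext blocks.
C[1] = C[2] = C[3] = 222, so P[1] = P[2] = P[3].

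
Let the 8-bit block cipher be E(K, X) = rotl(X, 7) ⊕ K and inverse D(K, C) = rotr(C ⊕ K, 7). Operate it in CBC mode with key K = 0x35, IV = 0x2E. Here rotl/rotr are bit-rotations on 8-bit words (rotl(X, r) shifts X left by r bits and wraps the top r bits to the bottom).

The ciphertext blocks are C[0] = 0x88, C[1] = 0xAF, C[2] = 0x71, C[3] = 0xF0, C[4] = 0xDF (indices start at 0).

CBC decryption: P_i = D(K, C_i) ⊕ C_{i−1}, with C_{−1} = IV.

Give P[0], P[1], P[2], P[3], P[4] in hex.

P[0]: D(K, 0x88) = 0x7B; 0x7B ⊕ 0x2E = 0x55.
P[1]: D(K, 0xAF) = 0x35; 0x35 ⊕ 0x88 = 0xBD.
P[2]: D(K, 0x71) = 0x88; 0x88 ⊕ 0xAF = 0x27.
P[3]: D(K, 0xF0) = 0x8B; 0x8B ⊕ 0x71 = 0xFA.
P[4]: D(K, 0xDF) = 0xD5; 0xD5 ⊕ 0xF0 = 0x25.

P[0] = 0x55, P[1] = 0xBD, P[2] = 0x27, P[3] = 0xFA, P[4] = 0x25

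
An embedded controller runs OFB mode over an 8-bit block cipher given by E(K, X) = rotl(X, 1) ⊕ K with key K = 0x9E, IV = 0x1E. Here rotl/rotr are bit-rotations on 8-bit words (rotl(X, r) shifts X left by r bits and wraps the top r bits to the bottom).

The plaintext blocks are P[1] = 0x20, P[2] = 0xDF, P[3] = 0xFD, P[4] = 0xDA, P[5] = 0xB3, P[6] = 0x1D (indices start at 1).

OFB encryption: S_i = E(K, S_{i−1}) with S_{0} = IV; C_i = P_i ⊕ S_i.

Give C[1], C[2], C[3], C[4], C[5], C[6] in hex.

C[1] = 0x82, C[2] = 0x04, C[3] = 0xD4, C[4] = 0x16, C[5] = 0xB4, C[6] = 0x8D

C[1]: S = E(K, 0x1E) = 0xA2; 0x20 ⊕ 0xA2 = 0x82.
C[2]: S = E(K, 0xA2) = 0xDB; 0xDF ⊕ 0xDB = 0x04.
C[3]: S = E(K, 0xDB) = 0x29; 0xFD ⊕ 0x29 = 0xD4.
C[4]: S = E(K, 0x29) = 0xCC; 0xDA ⊕ 0xCC = 0x16.
C[5]: S = E(K, 0xCC) = 0x07; 0xB3 ⊕ 0x07 = 0xB4.
C[6]: S = E(K, 0x07) = 0x90; 0x1D ⊕ 0x90 = 0x8D.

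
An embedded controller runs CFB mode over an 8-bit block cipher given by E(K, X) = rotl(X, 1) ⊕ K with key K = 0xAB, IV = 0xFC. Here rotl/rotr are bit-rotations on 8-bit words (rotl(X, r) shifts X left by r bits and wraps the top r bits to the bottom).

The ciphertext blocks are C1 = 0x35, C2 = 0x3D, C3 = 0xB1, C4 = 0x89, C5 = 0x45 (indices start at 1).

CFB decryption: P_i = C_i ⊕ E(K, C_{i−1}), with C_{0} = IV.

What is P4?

P4 = 0x41

P4: E(K, 0xB1) = 0xC8; 0x89 ⊕ 0xC8 = 0x41.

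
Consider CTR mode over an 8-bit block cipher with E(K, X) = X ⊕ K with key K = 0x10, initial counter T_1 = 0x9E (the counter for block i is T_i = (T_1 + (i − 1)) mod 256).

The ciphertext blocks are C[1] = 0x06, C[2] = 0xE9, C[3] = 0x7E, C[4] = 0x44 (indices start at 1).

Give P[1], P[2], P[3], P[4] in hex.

P[1] = 0x88, P[2] = 0x66, P[3] = 0xCE, P[4] = 0xF5

CTR decryption: S_i = E(K, T_i) where T_i is the counter for block i; P_i = C_i ⊕ S_i.
P[1]: T = 0x9E, S = E(K, T) = 0x8E; 0x06 ⊕ 0x8E = 0x88.
P[2]: T = 0x9F, S = E(K, T) = 0x8F; 0xE9 ⊕ 0x8F = 0x66.
P[3]: T = 0xA0, S = E(K, T) = 0xB0; 0x7E ⊕ 0xB0 = 0xCE.
P[4]: T = 0xA1, S = E(K, T) = 0xB1; 0x44 ⊕ 0xB1 = 0xF5.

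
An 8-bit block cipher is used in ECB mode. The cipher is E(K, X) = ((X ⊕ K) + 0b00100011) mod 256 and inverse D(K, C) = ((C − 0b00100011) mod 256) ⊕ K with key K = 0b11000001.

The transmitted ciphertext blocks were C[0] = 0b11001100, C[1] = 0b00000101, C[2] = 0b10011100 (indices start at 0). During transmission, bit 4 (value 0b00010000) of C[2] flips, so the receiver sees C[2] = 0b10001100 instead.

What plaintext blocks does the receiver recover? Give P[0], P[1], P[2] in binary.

ECB decryption: P_i = D(K, C_i).
Only C[2] changed, to 0b10001100. In ECB, a change in C_i affects only P_i. Decrypting the received ciphertext:
P[0]: D(K, 0b11001100) = 0b01101000.
P[1]: D(K, 0b00000101) = 0b00100011.
P[2]: D(K, 0b10001100) = 0b10101000.
Blocks that differ from the original plaintext: P[2].

P[0] = 0b01101000, P[1] = 0b00100011, P[2] = 0b10101000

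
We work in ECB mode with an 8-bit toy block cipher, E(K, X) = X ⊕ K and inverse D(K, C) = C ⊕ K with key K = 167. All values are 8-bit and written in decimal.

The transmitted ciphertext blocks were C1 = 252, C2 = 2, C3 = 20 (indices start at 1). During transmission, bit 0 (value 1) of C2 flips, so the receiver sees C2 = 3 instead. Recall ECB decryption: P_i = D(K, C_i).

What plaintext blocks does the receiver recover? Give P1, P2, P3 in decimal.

Only C2 changed, to 3. In ECB, a change in C_i affects only P_i. Decrypting the received ciphertext:
P1: D(K, 252) = 91.
P2: D(K, 3) = 164.
P3: D(K, 20) = 179.
Blocks that differ from the original plaintext: P2.

P1 = 91, P2 = 164, P3 = 179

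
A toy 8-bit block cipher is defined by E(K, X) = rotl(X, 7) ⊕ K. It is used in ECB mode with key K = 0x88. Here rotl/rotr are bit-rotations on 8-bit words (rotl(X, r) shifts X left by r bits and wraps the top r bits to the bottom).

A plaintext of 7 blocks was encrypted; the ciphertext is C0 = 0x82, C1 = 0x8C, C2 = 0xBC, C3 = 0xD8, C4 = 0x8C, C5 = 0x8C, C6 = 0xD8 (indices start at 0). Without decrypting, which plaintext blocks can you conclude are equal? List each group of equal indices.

P1 = P4 = P5; P3 = P6

ECB encrypts each block independently with the same key, so equal ciphertext blocks imply equal plaintext blocks.
C1 = C4 = C5 = 0x8C, so P1 = P4 = P5.
C3 = C6 = 0xD8, so P3 = P6.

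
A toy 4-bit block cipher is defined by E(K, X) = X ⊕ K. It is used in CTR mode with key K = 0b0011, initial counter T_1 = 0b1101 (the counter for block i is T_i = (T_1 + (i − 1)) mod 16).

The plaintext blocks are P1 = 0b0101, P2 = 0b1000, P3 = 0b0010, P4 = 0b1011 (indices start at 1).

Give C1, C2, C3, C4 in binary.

C1 = 0b1011, C2 = 0b0101, C3 = 0b1110, C4 = 0b1000

CTR encryption: S_i = E(K, T_i) where T_i is the counter for block i; C_i = P_i ⊕ S_i.
C1: T = 0b1101, S = E(K, T) = 0b1110; 0b0101 ⊕ 0b1110 = 0b1011.
C2: T = 0b1110, S = E(K, T) = 0b1101; 0b1000 ⊕ 0b1101 = 0b0101.
C3: T = 0b1111, S = E(K, T) = 0b1100; 0b0010 ⊕ 0b1100 = 0b1110.
C4: T = 0b0000, S = E(K, T) = 0b0011; 0b1011 ⊕ 0b0011 = 0b1000.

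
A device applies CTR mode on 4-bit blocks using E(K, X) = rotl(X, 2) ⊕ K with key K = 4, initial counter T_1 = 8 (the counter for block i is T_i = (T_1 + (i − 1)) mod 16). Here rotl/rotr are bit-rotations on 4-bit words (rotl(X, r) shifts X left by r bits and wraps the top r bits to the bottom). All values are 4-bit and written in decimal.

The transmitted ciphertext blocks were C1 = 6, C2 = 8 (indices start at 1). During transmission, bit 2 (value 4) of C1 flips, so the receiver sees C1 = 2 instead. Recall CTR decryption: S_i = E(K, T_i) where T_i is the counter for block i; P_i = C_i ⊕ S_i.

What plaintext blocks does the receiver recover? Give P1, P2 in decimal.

Only C1 changed, to 2. In CTR, a change in C_i flips the same bit in P_i only; the keystream is unaffected. Decrypting the received ciphertext:
P1: T = 8, S = E(K, T) = 6; 2 ⊕ 6 = 4.
P2: T = 9, S = E(K, T) = 2; 8 ⊕ 2 = 10.
Blocks that differ from the original plaintext: P1.

P1 = 4, P2 = 10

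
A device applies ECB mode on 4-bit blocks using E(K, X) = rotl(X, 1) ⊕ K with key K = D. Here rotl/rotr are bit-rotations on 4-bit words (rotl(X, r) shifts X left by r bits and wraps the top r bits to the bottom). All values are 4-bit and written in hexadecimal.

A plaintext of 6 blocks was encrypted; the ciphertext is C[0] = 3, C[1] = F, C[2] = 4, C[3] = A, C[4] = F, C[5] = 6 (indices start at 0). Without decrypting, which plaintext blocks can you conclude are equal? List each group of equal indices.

ECB encrypts each block independently with the same key, so equal ciphertext blocks imply equal plaintext blocks.
C[1] = C[4] = F, so P[1] = P[4].

P[1] = P[4]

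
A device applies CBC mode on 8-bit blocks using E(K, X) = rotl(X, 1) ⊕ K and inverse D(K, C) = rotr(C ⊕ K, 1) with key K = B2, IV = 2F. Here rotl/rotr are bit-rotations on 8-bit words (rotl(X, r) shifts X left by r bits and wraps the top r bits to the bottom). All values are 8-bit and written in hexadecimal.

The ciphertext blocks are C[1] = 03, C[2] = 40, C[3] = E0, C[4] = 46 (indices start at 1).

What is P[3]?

CBC decryption: P_i = D(K, C_i) ⊕ C_{i−1}, with C_{0} = IV.
P[3]: D(K, E0) = 29; 29 ⊕ 40 = 69.

P[3] = 69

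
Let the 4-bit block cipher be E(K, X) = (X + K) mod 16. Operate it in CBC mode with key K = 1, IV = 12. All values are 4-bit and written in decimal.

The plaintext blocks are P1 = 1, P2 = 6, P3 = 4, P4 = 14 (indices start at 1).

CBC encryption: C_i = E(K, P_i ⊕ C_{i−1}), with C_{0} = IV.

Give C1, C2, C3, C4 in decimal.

C1: P1 ⊕ 12 = 13; E(K, 13) = 14.
C2: P2 ⊕ 14 = 8; E(K, 8) = 9.
C3: P3 ⊕ 9 = 13; E(K, 13) = 14.
C4: P4 ⊕ 14 = 0; E(K, 0) = 1.

C1 = 14, C2 = 9, C3 = 14, C4 = 1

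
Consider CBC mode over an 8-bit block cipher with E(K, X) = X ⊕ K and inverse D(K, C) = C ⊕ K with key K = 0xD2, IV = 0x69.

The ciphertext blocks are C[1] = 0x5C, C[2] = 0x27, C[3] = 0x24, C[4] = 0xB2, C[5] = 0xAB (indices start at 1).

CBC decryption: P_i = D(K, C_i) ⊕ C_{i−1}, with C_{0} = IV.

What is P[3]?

P[3] = 0xD1

P[3]: D(K, 0x24) = 0xF6; 0xF6 ⊕ 0x27 = 0xD1.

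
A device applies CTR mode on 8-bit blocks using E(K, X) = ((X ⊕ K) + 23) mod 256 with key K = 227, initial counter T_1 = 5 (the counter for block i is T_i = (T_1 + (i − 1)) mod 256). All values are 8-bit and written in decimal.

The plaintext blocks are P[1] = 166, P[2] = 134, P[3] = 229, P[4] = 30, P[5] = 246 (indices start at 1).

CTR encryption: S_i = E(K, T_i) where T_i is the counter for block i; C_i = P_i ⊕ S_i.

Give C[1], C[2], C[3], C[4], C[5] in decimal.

C[1]: T = 5, S = E(K, T) = 253; 166 ⊕ 253 = 91.
C[2]: T = 6, S = E(K, T) = 252; 134 ⊕ 252 = 122.
C[3]: T = 7, S = E(K, T) = 251; 229 ⊕ 251 = 30.
C[4]: T = 8, S = E(K, T) = 2; 30 ⊕ 2 = 28.
C[5]: T = 9, S = E(K, T) = 1; 246 ⊕ 1 = 247.

C[1] = 91, C[2] = 122, C[3] = 30, C[4] = 28, C[5] = 247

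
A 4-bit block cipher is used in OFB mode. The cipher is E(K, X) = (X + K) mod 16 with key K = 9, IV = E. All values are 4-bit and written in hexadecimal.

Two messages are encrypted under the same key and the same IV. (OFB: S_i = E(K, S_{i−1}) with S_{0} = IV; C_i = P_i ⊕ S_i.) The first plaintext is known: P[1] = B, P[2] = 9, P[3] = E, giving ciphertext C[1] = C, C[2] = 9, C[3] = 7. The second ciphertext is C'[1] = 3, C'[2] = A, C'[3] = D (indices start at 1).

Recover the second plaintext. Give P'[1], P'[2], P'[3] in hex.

P'[1] = 4, P'[2] = A, P'[3] = 4

In OFB with a reused IV, both messages share the same keystream S_i, so C_i ⊕ C'_i = P_i ⊕ P'_i and thus P'_i = P_i ⊕ C_i ⊕ C'_i.
P'[1]: B ⊕ C ⊕ 3 = 4.
P'[2]: 9 ⊕ 9 ⊕ A = A.
P'[3]: E ⊕ 7 ⊕ D = 4.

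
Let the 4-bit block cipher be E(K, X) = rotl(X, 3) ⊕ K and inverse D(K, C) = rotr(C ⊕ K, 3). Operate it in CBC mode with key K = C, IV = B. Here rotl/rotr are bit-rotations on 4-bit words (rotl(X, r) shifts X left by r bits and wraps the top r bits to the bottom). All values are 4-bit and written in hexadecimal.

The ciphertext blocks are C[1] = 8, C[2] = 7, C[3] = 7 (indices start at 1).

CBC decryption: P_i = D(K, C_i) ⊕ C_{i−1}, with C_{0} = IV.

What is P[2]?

P[2]: D(K, 7) = 7; 7 ⊕ 8 = F.

P[2] = F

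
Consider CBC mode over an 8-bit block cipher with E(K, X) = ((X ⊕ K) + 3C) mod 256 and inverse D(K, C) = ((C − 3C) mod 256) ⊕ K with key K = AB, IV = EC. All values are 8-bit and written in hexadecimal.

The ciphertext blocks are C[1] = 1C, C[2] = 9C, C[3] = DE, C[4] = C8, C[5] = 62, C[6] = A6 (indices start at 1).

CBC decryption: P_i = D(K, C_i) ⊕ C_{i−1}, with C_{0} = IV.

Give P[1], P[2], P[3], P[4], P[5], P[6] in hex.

P[1] = A7, P[2] = D7, P[3] = 95, P[4] = F9, P[5] = 45, P[6] = A3

P[1]: D(K, 1C) = 4B; 4B ⊕ EC = A7.
P[2]: D(K, 9C) = CB; CB ⊕ 1C = D7.
P[3]: D(K, DE) = 09; 09 ⊕ 9C = 95.
P[4]: D(K, C8) = 27; 27 ⊕ DE = F9.
P[5]: D(K, 62) = 8D; 8D ⊕ C8 = 45.
P[6]: D(K, A6) = C1; C1 ⊕ 62 = A3.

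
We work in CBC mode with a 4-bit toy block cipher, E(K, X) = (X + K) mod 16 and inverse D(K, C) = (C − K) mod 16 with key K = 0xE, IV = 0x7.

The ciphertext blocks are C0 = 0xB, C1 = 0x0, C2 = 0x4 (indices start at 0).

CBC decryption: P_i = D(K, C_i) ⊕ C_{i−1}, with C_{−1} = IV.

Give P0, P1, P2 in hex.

P0 = 0xA, P1 = 0x9, P2 = 0x6

P0: D(K, 0xB) = 0xD; 0xD ⊕ 0x7 = 0xA.
P1: D(K, 0x0) = 0x2; 0x2 ⊕ 0xB = 0x9.
P2: D(K, 0x4) = 0x6; 0x6 ⊕ 0x0 = 0x6.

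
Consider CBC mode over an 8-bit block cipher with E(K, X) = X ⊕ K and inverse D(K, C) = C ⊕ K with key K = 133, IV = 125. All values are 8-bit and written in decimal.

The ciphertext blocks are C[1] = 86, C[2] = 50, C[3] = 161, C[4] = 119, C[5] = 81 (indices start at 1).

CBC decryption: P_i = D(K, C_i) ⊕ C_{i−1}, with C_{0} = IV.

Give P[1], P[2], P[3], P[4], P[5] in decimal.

P[1]: D(K, 86) = 211; 211 ⊕ 125 = 174.
P[2]: D(K, 50) = 183; 183 ⊕ 86 = 225.
P[3]: D(K, 161) = 36; 36 ⊕ 50 = 22.
P[4]: D(K, 119) = 242; 242 ⊕ 161 = 83.
P[5]: D(K, 81) = 212; 212 ⊕ 119 = 163.

P[1] = 174, P[2] = 225, P[3] = 22, P[4] = 83, P[5] = 163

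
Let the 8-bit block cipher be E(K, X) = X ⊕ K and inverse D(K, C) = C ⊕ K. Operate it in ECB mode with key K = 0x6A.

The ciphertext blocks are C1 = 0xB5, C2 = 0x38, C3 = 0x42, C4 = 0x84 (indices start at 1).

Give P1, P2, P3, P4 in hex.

ECB decryption: P_i = D(K, C_i).
P1: D(K, 0xB5) = 0xDF.
P2: D(K, 0x38) = 0x52.
P3: D(K, 0x42) = 0x28.
P4: D(K, 0x84) = 0xEE.

P1 = 0xDF, P2 = 0x52, P3 = 0x28, P4 = 0xEE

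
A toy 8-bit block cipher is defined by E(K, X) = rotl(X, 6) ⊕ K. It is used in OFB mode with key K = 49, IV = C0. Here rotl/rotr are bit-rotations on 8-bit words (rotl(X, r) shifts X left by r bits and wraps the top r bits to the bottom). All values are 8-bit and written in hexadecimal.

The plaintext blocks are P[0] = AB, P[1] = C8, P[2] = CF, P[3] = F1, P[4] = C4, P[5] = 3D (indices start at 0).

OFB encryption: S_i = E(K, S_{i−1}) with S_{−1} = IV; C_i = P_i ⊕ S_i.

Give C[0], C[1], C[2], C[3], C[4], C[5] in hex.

C[0] = D2, C[1] = DF, C[2] = 43, C[3] = 9B, C[4] = 17, C[5] = 80

C[0]: S = E(K, C0) = 79; AB ⊕ 79 = D2.
C[1]: S = E(K, 79) = 17; C8 ⊕ 17 = DF.
C[2]: S = E(K, 17) = 8C; CF ⊕ 8C = 43.
C[3]: S = E(K, 8C) = 6A; F1 ⊕ 6A = 9B.
C[4]: S = E(K, 6A) = D3; C4 ⊕ D3 = 17.
C[5]: S = E(K, D3) = BD; 3D ⊕ BD = 80.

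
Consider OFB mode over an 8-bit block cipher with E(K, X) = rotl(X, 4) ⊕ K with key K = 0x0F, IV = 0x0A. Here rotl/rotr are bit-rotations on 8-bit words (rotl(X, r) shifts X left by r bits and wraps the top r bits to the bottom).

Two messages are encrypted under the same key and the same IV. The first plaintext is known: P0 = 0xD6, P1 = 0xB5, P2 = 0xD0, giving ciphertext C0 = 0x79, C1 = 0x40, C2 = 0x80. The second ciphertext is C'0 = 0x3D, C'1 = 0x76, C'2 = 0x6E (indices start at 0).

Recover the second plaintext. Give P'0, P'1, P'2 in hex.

P'0 = 0x92, P'1 = 0x83, P'2 = 0x3E

In OFB with a reused IV, both messages share the same keystream S_i, so C_i ⊕ C'_i = P_i ⊕ P'_i and thus P'_i = P_i ⊕ C_i ⊕ C'_i.
P'0: 0xD6 ⊕ 0x79 ⊕ 0x3D = 0x92.
P'1: 0xB5 ⊕ 0x40 ⊕ 0x76 = 0x83.
P'2: 0xD0 ⊕ 0x80 ⊕ 0x6E = 0x3E.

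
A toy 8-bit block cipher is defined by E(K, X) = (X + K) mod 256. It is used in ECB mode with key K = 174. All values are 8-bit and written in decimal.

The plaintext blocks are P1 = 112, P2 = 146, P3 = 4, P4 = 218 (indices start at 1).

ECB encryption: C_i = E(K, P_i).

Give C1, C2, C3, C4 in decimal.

C1 = 30, C2 = 64, C3 = 178, C4 = 136

C1: E(K, 112) = 30.
C2: E(K, 146) = 64.
C3: E(K, 4) = 178.
C4: E(K, 218) = 136.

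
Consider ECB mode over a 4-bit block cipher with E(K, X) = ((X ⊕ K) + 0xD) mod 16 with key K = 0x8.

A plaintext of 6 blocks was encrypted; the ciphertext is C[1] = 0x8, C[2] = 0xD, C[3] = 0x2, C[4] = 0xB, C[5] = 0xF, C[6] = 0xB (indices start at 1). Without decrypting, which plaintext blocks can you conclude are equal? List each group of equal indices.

P[4] = P[6]

ECB encrypts each block independently with the same key, so equal ciphertext blocks imply equal plaintext blocks.
C[4] = C[6] = 0xB, so P[4] = P[6].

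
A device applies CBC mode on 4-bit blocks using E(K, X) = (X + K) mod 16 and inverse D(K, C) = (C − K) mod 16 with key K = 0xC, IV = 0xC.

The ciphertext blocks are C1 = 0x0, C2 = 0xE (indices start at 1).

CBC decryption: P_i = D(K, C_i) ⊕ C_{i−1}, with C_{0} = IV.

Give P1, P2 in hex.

P1 = 0x8, P2 = 0x2

P1: D(K, 0x0) = 0x4; 0x4 ⊕ 0xC = 0x8.
P2: D(K, 0xE) = 0x2; 0x2 ⊕ 0x0 = 0x2.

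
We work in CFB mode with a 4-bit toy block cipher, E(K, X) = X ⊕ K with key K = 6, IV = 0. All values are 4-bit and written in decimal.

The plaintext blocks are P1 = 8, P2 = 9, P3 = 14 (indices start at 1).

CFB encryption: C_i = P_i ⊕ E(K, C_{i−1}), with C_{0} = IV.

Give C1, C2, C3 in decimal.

C1 = 14, C2 = 1, C3 = 9

C1: E(K, 0) = 6; 8 ⊕ 6 = 14.
C2: E(K, 14) = 8; 9 ⊕ 8 = 1.
C3: E(K, 1) = 7; 14 ⊕ 7 = 9.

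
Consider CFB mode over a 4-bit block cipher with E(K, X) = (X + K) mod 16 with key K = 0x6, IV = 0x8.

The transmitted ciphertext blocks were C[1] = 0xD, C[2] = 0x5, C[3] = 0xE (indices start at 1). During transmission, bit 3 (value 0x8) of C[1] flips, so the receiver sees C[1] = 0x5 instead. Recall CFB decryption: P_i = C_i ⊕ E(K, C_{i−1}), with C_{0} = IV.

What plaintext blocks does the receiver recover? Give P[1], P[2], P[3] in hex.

P[1] = 0xB, P[2] = 0xE, P[3] = 0x5

Only C[1] changed, to 0x5. In CFB, a change in C_i flips the same bit in P_i and garbles P_{i+1}. Decrypting the received ciphertext:
P[1]: E(K, 0x8) = 0xE; 0x5 ⊕ 0xE = 0xB.
P[2]: E(K, 0x5) = 0xB; 0x5 ⊕ 0xB = 0xE.
P[3]: E(K, 0x5) = 0xB; 0xE ⊕ 0xB = 0x5.
Blocks that differ from the original plaintext: P[1], P[2].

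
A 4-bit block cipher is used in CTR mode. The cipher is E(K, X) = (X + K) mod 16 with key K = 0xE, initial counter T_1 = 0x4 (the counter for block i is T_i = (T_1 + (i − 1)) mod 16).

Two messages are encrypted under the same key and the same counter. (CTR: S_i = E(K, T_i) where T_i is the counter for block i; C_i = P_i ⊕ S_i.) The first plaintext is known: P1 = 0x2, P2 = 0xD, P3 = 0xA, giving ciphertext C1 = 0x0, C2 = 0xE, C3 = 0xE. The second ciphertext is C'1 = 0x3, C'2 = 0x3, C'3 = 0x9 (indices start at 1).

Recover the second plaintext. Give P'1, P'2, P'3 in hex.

In CTR with a reused counter, both messages share the same keystream S_i, so C_i ⊕ C'_i = P_i ⊕ P'_i and thus P'_i = P_i ⊕ C_i ⊕ C'_i.
P'1: 0x2 ⊕ 0x0 ⊕ 0x3 = 0x1.
P'2: 0xD ⊕ 0xE ⊕ 0x3 = 0x0.
P'3: 0xA ⊕ 0xE ⊕ 0x9 = 0xD.

P'1 = 0x1, P'2 = 0x0, P'3 = 0xD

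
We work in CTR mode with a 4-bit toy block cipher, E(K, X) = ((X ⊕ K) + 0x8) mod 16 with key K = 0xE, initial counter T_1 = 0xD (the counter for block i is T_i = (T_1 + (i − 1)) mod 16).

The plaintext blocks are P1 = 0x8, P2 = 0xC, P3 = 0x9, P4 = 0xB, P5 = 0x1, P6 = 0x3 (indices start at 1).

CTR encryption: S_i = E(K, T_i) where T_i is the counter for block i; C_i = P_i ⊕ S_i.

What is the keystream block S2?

0x8

C1: T = 0xD, S = E(K, T) = 0xB; 0x8 ⊕ 0xB = 0x3.
C2: T = 0xE, S = E(K, T) = 0x8; 0xC ⊕ 0x8 = 0x4.
So S2 = 0x8.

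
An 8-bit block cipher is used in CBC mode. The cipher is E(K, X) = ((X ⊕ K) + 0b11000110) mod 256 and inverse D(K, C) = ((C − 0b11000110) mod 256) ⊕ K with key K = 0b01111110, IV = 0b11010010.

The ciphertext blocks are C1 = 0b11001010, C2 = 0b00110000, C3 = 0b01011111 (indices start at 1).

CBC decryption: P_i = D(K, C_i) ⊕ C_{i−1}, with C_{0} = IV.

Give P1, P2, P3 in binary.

P1: D(K, 0b11001010) = 0b01111010; 0b01111010 ⊕ 0b11010010 = 0b10101000.
P2: D(K, 0b00110000) = 0b00010100; 0b00010100 ⊕ 0b11001010 = 0b11011110.
P3: D(K, 0b01011111) = 0b11100111; 0b11100111 ⊕ 0b00110000 = 0b11010111.

P1 = 0b10101000, P2 = 0b11011110, P3 = 0b11010111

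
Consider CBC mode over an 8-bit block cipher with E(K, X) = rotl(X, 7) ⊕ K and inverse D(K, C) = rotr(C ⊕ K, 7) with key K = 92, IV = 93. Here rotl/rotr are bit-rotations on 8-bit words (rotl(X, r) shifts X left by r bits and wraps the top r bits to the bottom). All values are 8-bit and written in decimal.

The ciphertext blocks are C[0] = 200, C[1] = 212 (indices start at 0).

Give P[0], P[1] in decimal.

P[0] = 116, P[1] = 217

CBC decryption: P_i = D(K, C_i) ⊕ C_{i−1}, with C_{−1} = IV.
P[0]: D(K, 200) = 41; 41 ⊕ 93 = 116.
P[1]: D(K, 212) = 17; 17 ⊕ 200 = 217.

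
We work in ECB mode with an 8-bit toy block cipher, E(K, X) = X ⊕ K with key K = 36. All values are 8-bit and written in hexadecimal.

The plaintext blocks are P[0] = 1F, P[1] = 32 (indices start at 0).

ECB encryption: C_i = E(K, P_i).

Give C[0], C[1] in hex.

C[0]: E(K, 1F) = 29.
C[1]: E(K, 32) = 04.

C[0] = 29, C[1] = 04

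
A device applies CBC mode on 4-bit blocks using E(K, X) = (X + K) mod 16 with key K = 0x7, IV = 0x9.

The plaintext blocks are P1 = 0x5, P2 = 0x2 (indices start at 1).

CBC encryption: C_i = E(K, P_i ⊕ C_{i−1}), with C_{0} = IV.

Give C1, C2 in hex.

C1: P1 ⊕ 0x9 = 0xC; E(K, 0xC) = 0x3.
C2: P2 ⊕ 0x3 = 0x1; E(K, 0x1) = 0x8.

C1 = 0x3, C2 = 0x8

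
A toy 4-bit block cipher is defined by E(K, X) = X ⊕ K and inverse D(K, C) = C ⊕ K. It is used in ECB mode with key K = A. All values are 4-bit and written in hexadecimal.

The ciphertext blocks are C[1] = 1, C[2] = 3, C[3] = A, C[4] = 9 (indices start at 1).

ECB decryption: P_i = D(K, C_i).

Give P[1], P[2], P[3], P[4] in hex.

P[1]: D(K, 1) = B.
P[2]: D(K, 3) = 9.
P[3]: D(K, A) = 0.
P[4]: D(K, 9) = 3.

P[1] = B, P[2] = 9, P[3] = 0, P[4] = 3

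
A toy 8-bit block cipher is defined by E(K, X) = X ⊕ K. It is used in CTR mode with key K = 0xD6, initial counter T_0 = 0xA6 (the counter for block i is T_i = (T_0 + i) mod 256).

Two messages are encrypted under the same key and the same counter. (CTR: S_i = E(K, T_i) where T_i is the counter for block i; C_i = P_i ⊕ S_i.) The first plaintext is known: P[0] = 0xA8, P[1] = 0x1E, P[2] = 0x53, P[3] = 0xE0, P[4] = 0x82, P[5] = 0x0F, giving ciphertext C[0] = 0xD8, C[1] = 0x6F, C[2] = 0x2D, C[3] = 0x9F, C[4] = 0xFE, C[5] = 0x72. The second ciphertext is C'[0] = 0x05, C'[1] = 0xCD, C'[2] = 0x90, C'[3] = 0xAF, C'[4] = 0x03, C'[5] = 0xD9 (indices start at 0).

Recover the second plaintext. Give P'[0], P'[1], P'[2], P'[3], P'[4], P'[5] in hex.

In CTR with a reused counter, both messages share the same keystream S_i, so C_i ⊕ C'_i = P_i ⊕ P'_i and thus P'_i = P_i ⊕ C_i ⊕ C'_i.
P'[0]: 0xA8 ⊕ 0xD8 ⊕ 0x05 = 0x75.
P'[1]: 0x1E ⊕ 0x6F ⊕ 0xCD = 0xBC.
P'[2]: 0x53 ⊕ 0x2D ⊕ 0x90 = 0xEE.
P'[3]: 0xE0 ⊕ 0x9F ⊕ 0xAF = 0xD0.
P'[4]: 0x82 ⊕ 0xFE ⊕ 0x03 = 0x7F.
P'[5]: 0x0F ⊕ 0x72 ⊕ 0xD9 = 0xA4.

P'[0] = 0x75, P'[1] = 0xBC, P'[2] = 0xEE, P'[3] = 0xD0, P'[4] = 0x7F, P'[5] = 0xA4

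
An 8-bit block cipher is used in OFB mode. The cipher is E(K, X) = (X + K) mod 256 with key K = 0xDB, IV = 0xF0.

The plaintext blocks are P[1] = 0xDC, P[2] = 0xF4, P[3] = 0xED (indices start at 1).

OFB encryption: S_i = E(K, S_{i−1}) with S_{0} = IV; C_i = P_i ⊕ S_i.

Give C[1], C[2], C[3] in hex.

C[1]: S = E(K, 0xF0) = 0xCB; 0xDC ⊕ 0xCB = 0x17.
C[2]: S = E(K, 0xCB) = 0xA6; 0xF4 ⊕ 0xA6 = 0x52.
C[3]: S = E(K, 0xA6) = 0x81; 0xED ⊕ 0x81 = 0x6C.

C[1] = 0x17, C[2] = 0x52, C[3] = 0x6C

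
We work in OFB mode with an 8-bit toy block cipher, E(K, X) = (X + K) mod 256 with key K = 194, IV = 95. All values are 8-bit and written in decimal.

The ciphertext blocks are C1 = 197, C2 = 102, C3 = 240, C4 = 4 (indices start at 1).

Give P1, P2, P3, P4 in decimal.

OFB decryption: S_i = E(K, S_{i−1}) with S_{0} = IV; P_i = C_i ⊕ S_i.
P1: S = E(K, 95) = 33; 197 ⊕ 33 = 228.
P2: S = E(K, 33) = 227; 102 ⊕ 227 = 133.
P3: S = E(K, 227) = 165; 240 ⊕ 165 = 85.
P4: S = E(K, 165) = 103; 4 ⊕ 103 = 99.

P1 = 228, P2 = 133, P3 = 85, P4 = 99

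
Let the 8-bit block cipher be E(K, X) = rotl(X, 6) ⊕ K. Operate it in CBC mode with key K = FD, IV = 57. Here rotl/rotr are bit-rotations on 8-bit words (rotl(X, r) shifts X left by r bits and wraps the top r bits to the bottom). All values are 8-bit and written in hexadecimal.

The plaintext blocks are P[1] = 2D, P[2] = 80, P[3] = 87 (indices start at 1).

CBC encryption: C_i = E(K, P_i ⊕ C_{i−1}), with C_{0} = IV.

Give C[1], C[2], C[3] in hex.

C[1]: P[1] ⊕ 57 = 7A; E(K, 7A) = 63.
C[2]: P[2] ⊕ 63 = E3; E(K, E3) = 05.
C[3]: P[3] ⊕ 05 = 82; E(K, 82) = 5D.

C[1] = 63, C[2] = 05, C[3] = 5D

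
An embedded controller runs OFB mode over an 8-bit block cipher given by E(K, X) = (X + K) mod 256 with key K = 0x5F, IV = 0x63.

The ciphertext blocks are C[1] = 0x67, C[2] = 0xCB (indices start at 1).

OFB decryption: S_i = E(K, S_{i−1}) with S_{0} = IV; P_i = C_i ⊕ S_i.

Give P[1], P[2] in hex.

P[1] = 0xA5, P[2] = 0xEA

P[1]: S = E(K, 0x63) = 0xC2; 0x67 ⊕ 0xC2 = 0xA5.
P[2]: S = E(K, 0xC2) = 0x21; 0xCB ⊕ 0x21 = 0xEA.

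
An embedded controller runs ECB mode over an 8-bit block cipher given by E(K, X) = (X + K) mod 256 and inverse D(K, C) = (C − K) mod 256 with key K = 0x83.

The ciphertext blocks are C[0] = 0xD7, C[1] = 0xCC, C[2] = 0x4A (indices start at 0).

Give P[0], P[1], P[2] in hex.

ECB decryption: P_i = D(K, C_i).
P[0]: D(K, 0xD7) = 0x54.
P[1]: D(K, 0xCC) = 0x49.
P[2]: D(K, 0x4A) = 0xC7.

P[0] = 0x54, P[1] = 0x49, P[2] = 0xC7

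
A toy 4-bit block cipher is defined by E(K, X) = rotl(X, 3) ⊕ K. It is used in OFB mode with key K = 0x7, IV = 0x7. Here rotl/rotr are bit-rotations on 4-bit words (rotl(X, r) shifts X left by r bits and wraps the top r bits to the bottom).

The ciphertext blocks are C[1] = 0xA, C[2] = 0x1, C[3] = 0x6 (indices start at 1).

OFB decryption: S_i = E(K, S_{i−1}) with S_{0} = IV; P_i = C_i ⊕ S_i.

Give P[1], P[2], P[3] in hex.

P[1]: S = E(K, 0x7) = 0xC; 0xA ⊕ 0xC = 0x6.
P[2]: S = E(K, 0xC) = 0x1; 0x1 ⊕ 0x1 = 0x0.
P[3]: S = E(K, 0x1) = 0xF; 0x6 ⊕ 0xF = 0x9.

P[1] = 0x6, P[2] = 0x0, P[3] = 0x9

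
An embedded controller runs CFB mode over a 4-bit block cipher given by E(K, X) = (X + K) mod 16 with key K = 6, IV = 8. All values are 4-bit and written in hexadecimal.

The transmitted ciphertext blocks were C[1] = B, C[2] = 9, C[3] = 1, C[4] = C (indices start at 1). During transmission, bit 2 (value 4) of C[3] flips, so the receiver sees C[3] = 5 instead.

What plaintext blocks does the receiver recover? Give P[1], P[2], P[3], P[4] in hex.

P[1] = 5, P[2] = 8, P[3] = A, P[4] = 7

CFB decryption: P_i = C_i ⊕ E(K, C_{i−1}), with C_{0} = IV.
Only C[3] changed, to 5. In CFB, a change in C_i flips the same bit in P_i and garbles P_{i+1}. Decrypting the received ciphertext:
P[1]: E(K, 8) = E; B ⊕ E = 5.
P[2]: E(K, B) = 1; 9 ⊕ 1 = 8.
P[3]: E(K, 9) = F; 5 ⊕ F = A.
P[4]: E(K, 5) = B; C ⊕ B = 7.
Blocks that differ from the original plaintext: P[3], P[4].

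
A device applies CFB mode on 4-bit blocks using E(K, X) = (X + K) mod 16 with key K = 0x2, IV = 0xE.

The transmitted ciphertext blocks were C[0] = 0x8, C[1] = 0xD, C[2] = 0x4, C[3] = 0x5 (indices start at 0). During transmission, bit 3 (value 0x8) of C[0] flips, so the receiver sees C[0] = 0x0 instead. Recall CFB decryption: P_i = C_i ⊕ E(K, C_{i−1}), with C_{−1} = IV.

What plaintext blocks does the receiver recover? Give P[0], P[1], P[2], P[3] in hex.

P[0] = 0x0, P[1] = 0xF, P[2] = 0xB, P[3] = 0x3

Only C[0] changed, to 0x0. In CFB, a change in C_i flips the same bit in P_i and garbles P_{i+1}. Decrypting the received ciphertext:
P[0]: E(K, 0xE) = 0x0; 0x0 ⊕ 0x0 = 0x0.
P[1]: E(K, 0x0) = 0x2; 0xD ⊕ 0x2 = 0xF.
P[2]: E(K, 0xD) = 0xF; 0x4 ⊕ 0xF = 0xB.
P[3]: E(K, 0x4) = 0x6; 0x5 ⊕ 0x6 = 0x3.
Blocks that differ from the original plaintext: P[0], P[1].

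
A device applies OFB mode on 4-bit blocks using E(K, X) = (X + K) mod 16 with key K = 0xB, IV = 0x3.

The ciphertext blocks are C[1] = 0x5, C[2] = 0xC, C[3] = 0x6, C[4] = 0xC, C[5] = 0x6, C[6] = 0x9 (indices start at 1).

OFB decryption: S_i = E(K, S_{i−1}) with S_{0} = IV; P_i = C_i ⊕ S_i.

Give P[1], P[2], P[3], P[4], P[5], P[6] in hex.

P[1]: S = E(K, 0x3) = 0xE; 0x5 ⊕ 0xE = 0xB.
P[2]: S = E(K, 0xE) = 0x9; 0xC ⊕ 0x9 = 0x5.
P[3]: S = E(K, 0x9) = 0x4; 0x6 ⊕ 0x4 = 0x2.
P[4]: S = E(K, 0x4) = 0xF; 0xC ⊕ 0xF = 0x3.
P[5]: S = E(K, 0xF) = 0xA; 0x6 ⊕ 0xA = 0xC.
P[6]: S = E(K, 0xA) = 0x5; 0x9 ⊕ 0x5 = 0xC.

P[1] = 0xB, P[2] = 0x5, P[3] = 0x2, P[4] = 0x3, P[5] = 0xC, P[6] = 0xC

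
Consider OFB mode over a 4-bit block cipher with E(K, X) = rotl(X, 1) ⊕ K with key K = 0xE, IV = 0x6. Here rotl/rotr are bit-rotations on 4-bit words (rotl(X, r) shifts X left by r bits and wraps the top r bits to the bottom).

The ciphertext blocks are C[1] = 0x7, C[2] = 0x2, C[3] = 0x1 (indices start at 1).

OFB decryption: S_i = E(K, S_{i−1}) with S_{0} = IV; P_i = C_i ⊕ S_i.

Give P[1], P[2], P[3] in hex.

P[1]: S = E(K, 0x6) = 0x2; 0x7 ⊕ 0x2 = 0x5.
P[2]: S = E(K, 0x2) = 0xA; 0x2 ⊕ 0xA = 0x8.
P[3]: S = E(K, 0xA) = 0xB; 0x1 ⊕ 0xB = 0xA.

P[1] = 0x5, P[2] = 0x8, P[3] = 0xA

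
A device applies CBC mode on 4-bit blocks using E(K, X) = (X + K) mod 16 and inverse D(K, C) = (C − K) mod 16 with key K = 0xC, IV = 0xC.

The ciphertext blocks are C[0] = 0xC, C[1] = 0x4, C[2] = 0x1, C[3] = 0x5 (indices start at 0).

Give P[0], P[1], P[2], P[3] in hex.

CBC decryption: P_i = D(K, C_i) ⊕ C_{i−1}, with C_{−1} = IV.
P[0]: D(K, 0xC) = 0x0; 0x0 ⊕ 0xC = 0xC.
P[1]: D(K, 0x4) = 0x8; 0x8 ⊕ 0xC = 0x4.
P[2]: D(K, 0x1) = 0x5; 0x5 ⊕ 0x4 = 0x1.
P[3]: D(K, 0x5) = 0x9; 0x9 ⊕ 0x1 = 0x8.

P[0] = 0xC, P[1] = 0x4, P[2] = 0x1, P[3] = 0x8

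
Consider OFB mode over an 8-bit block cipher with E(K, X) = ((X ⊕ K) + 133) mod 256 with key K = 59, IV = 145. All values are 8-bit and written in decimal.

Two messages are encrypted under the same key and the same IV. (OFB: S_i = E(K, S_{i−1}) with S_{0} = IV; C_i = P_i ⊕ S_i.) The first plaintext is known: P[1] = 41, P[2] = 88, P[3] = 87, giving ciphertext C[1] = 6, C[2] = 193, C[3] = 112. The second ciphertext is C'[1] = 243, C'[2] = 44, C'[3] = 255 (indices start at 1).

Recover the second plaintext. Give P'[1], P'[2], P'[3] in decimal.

P'[1] = 220, P'[2] = 181, P'[3] = 216

In OFB with a reused IV, both messages share the same keystream S_i, so C_i ⊕ C'_i = P_i ⊕ P'_i and thus P'_i = P_i ⊕ C_i ⊕ C'_i.
P'[1]: 41 ⊕ 6 ⊕ 243 = 220.
P'[2]: 88 ⊕ 193 ⊕ 44 = 181.
P'[3]: 87 ⊕ 112 ⊕ 255 = 216.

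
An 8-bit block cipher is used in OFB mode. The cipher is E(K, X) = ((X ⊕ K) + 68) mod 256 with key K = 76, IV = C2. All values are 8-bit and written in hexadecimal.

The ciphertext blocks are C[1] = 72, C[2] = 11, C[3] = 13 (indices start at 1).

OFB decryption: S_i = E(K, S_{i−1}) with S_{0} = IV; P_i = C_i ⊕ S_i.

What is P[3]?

P[1]: S = E(K, C2) = 1C; 72 ⊕ 1C = 6E.
P[2]: S = E(K, 1C) = D2; 11 ⊕ D2 = C3.
P[3]: S = E(K, D2) = 0C; 13 ⊕ 0C = 1F.

P[3] = 1F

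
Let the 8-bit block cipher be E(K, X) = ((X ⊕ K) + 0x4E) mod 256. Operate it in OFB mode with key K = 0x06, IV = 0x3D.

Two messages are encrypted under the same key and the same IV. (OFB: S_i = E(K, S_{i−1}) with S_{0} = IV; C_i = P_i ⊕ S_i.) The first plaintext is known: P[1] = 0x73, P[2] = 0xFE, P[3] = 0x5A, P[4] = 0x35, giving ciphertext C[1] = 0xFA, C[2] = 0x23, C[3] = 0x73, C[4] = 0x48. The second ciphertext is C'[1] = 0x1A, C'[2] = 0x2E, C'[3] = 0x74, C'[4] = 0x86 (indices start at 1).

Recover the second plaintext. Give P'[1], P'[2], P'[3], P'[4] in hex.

P'[1] = 0x93, P'[2] = 0xF3, P'[3] = 0x5D, P'[4] = 0xFB

In OFB with a reused IV, both messages share the same keystream S_i, so C_i ⊕ C'_i = P_i ⊕ P'_i and thus P'_i = P_i ⊕ C_i ⊕ C'_i.
P'[1]: 0x73 ⊕ 0xFA ⊕ 0x1A = 0x93.
P'[2]: 0xFE ⊕ 0x23 ⊕ 0x2E = 0xF3.
P'[3]: 0x5A ⊕ 0x73 ⊕ 0x74 = 0x5D.
P'[4]: 0x35 ⊕ 0x48 ⊕ 0x86 = 0xFB.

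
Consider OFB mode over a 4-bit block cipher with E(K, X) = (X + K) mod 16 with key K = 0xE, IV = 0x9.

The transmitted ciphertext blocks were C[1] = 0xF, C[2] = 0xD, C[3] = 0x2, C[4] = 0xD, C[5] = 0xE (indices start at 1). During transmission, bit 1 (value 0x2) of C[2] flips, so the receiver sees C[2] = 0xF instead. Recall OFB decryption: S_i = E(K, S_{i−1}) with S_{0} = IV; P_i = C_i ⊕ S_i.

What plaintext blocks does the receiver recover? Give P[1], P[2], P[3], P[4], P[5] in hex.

Only C[2] changed, to 0xF. In OFB, a change in C_i flips the same bit in P_i only; the keystream is unaffected. Decrypting the received ciphertext:
P[1]: S = E(K, 0x9) = 0x7; 0xF ⊕ 0x7 = 0x8.
P[2]: S = E(K, 0x7) = 0x5; 0xF ⊕ 0x5 = 0xA.
P[3]: S = E(K, 0x5) = 0x3; 0x2 ⊕ 0x3 = 0x1.
P[4]: S = E(K, 0x3) = 0x1; 0xD ⊕ 0x1 = 0xC.
P[5]: S = E(K, 0x1) = 0xF; 0xE ⊕ 0xF = 0x1.
Blocks that differ from the original plaintext: P[2].

P[1] = 0x8, P[2] = 0xA, P[3] = 0x1, P[4] = 0xC, P[5] = 0x1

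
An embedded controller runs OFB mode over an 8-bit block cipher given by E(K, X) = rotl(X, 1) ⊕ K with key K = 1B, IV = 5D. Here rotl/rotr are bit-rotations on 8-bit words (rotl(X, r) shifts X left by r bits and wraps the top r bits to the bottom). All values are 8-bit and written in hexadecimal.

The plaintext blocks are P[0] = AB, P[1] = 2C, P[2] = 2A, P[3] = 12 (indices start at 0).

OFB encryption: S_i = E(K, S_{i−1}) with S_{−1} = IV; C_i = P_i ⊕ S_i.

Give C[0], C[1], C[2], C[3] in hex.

C[0] = 0A, C[1] = 74, C[2] = 81, C[3] = 5E

C[0]: S = E(K, 5D) = A1; AB ⊕ A1 = 0A.
C[1]: S = E(K, A1) = 58; 2C ⊕ 58 = 74.
C[2]: S = E(K, 58) = AB; 2A ⊕ AB = 81.
C[3]: S = E(K, AB) = 4C; 12 ⊕ 4C = 5E.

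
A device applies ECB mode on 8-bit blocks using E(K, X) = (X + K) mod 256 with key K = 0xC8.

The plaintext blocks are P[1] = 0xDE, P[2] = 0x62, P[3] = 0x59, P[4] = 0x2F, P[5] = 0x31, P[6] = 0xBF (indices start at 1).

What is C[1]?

ECB encryption: C_i = E(K, P_i).
C[1]: E(K, 0xDE) = 0xA6.

C[1] = 0xA6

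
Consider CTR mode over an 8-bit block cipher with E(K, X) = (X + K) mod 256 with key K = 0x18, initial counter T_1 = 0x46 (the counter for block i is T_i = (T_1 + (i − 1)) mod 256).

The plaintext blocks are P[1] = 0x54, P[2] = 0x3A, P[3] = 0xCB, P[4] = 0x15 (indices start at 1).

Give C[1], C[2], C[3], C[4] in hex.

CTR encryption: S_i = E(K, T_i) where T_i is the counter for block i; C_i = P_i ⊕ S_i.
C[1]: T = 0x46, S = E(K, T) = 0x5E; 0x54 ⊕ 0x5E = 0x0A.
C[2]: T = 0x47, S = E(K, T) = 0x5F; 0x3A ⊕ 0x5F = 0x65.
C[3]: T = 0x48, S = E(K, T) = 0x60; 0xCB ⊕ 0x60 = 0xAB.
C[4]: T = 0x49, S = E(K, T) = 0x61; 0x15 ⊕ 0x61 = 0x74.

C[1] = 0x0A, C[2] = 0x65, C[3] = 0xAB, C[4] = 0x74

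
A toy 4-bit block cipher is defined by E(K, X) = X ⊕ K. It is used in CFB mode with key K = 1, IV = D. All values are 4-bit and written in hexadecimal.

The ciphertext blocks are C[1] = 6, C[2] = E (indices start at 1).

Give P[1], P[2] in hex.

P[1] = A, P[2] = 9

CFB decryption: P_i = C_i ⊕ E(K, C_{i−1}), with C_{0} = IV.
P[1]: E(K, D) = C; 6 ⊕ C = A.
P[2]: E(K, 6) = 7; E ⊕ 7 = 9.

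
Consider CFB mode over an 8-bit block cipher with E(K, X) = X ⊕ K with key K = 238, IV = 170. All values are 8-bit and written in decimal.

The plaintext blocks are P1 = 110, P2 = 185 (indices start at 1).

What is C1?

C1 = 42

CFB encryption: C_i = P_i ⊕ E(K, C_{i−1}), with C_{0} = IV.
C1: E(K, 170) = 68; 110 ⊕ 68 = 42.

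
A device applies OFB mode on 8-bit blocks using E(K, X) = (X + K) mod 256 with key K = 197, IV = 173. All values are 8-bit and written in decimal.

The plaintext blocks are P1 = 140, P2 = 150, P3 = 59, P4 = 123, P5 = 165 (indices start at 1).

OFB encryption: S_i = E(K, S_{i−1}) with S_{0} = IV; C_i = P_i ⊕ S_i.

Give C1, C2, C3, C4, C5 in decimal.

C1 = 254, C2 = 161, C3 = 199, C4 = 186, C5 = 35

C1: S = E(K, 173) = 114; 140 ⊕ 114 = 254.
C2: S = E(K, 114) = 55; 150 ⊕ 55 = 161.
C3: S = E(K, 55) = 252; 59 ⊕ 252 = 199.
C4: S = E(K, 252) = 193; 123 ⊕ 193 = 186.
C5: S = E(K, 193) = 134; 165 ⊕ 134 = 35.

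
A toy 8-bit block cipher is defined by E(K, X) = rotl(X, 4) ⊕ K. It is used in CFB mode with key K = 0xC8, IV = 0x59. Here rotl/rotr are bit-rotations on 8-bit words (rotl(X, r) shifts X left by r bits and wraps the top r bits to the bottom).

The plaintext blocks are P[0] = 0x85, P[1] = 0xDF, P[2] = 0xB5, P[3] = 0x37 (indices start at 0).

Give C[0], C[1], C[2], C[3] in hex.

CFB encryption: C_i = P_i ⊕ E(K, C_{i−1}), with C_{−1} = IV.
C[0]: E(K, 0x59) = 0x5D; 0x85 ⊕ 0x5D = 0xD8.
C[1]: E(K, 0xD8) = 0x45; 0xDF ⊕ 0x45 = 0x9A.
C[2]: E(K, 0x9A) = 0x61; 0xB5 ⊕ 0x61 = 0xD4.
C[3]: E(K, 0xD4) = 0x85; 0x37 ⊕ 0x85 = 0xB2.

C[0] = 0xD8, C[1] = 0x9A, C[2] = 0xD4, C[3] = 0xB2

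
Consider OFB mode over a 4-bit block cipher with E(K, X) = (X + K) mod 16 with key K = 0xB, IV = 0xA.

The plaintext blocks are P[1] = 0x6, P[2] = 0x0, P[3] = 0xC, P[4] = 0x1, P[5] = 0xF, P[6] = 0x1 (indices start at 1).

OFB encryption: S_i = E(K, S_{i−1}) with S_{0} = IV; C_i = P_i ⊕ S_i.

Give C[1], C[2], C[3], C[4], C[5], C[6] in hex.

C[1] = 0x3, C[2] = 0x0, C[3] = 0x7, C[4] = 0x7, C[5] = 0xE, C[6] = 0xD

C[1]: S = E(K, 0xA) = 0x5; 0x6 ⊕ 0x5 = 0x3.
C[2]: S = E(K, 0x5) = 0x0; 0x0 ⊕ 0x0 = 0x0.
C[3]: S = E(K, 0x0) = 0xB; 0xC ⊕ 0xB = 0x7.
C[4]: S = E(K, 0xB) = 0x6; 0x1 ⊕ 0x6 = 0x7.
C[5]: S = E(K, 0x6) = 0x1; 0xF ⊕ 0x1 = 0xE.
C[6]: S = E(K, 0x1) = 0xC; 0x1 ⊕ 0xC = 0xD.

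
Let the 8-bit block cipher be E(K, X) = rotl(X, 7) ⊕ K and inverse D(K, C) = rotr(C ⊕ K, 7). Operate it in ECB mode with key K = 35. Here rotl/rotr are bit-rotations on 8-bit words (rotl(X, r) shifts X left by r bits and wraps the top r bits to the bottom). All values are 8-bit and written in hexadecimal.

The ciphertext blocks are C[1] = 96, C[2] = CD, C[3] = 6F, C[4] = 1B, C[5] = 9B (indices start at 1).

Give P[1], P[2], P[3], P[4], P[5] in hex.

ECB decryption: P_i = D(K, C_i).
P[1]: D(K, 96) = 47.
P[2]: D(K, CD) = F1.
P[3]: D(K, 6F) = B4.
P[4]: D(K, 1B) = 5C.
P[5]: D(K, 9B) = 5D.

P[1] = 47, P[2] = F1, P[3] = B4, P[4] = 5C, P[5] = 5D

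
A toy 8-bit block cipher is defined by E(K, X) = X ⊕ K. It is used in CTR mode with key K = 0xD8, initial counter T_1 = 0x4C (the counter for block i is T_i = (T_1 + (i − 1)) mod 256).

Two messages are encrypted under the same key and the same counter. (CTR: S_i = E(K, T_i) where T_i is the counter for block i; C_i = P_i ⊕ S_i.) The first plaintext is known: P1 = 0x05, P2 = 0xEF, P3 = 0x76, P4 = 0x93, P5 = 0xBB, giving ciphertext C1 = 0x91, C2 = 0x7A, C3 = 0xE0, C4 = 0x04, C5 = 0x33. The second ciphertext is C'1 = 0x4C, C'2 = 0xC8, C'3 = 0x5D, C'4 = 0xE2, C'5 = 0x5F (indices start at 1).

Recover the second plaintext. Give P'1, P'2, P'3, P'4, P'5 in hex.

P'1 = 0xD8, P'2 = 0x5D, P'3 = 0xCB, P'4 = 0x75, P'5 = 0xD7

In CTR with a reused counter, both messages share the same keystream S_i, so C_i ⊕ C'_i = P_i ⊕ P'_i and thus P'_i = P_i ⊕ C_i ⊕ C'_i.
P'1: 0x05 ⊕ 0x91 ⊕ 0x4C = 0xD8.
P'2: 0xEF ⊕ 0x7A ⊕ 0xC8 = 0x5D.
P'3: 0x76 ⊕ 0xE0 ⊕ 0x5D = 0xCB.
P'4: 0x93 ⊕ 0x04 ⊕ 0xE2 = 0x75.
P'5: 0xBB ⊕ 0x33 ⊕ 0x5F = 0xD7.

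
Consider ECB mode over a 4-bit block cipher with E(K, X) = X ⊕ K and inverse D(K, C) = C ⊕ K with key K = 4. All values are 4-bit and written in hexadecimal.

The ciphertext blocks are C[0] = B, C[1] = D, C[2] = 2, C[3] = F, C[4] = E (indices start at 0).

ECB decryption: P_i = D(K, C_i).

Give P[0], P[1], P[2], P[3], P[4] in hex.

P[0]: D(K, B) = F.
P[1]: D(K, D) = 9.
P[2]: D(K, 2) = 6.
P[3]: D(K, F) = B.
P[4]: D(K, E) = A.

P[0] = F, P[1] = 9, P[2] = 6, P[3] = B, P[4] = A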